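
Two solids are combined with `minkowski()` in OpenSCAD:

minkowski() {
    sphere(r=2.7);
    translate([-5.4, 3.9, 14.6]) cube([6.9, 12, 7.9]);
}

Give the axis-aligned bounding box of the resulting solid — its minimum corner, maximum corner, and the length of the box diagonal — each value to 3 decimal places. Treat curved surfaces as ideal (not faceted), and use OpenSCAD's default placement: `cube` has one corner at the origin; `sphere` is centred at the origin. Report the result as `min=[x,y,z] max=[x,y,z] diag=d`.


A = translate([-5.4, 3.9, 14.6]) cube([6.9, 12, 7.9]) → bbox [-5.4,3.9,14.6] .. [1.5,15.9,22.5]
B = sphere(r=2.7) → bbox [-2.7,-2.7,-2.7] .. [2.7,2.7,2.7]
lo = A.lo+B.lo = [-5.4-2.7, 3.9-2.7, 14.6-2.7] = [-8.100,1.200,11.900]
hi = A.hi+B.hi = [1.5+2.7, 15.9+2.7, 22.5+2.7] = [4.200,18.600,25.200]
diag = √(12.3²+17.4²+13.3²) = √630.94 = 25.119

min=[-8.100,1.200,11.900] max=[4.200,18.600,25.200] diag=25.119


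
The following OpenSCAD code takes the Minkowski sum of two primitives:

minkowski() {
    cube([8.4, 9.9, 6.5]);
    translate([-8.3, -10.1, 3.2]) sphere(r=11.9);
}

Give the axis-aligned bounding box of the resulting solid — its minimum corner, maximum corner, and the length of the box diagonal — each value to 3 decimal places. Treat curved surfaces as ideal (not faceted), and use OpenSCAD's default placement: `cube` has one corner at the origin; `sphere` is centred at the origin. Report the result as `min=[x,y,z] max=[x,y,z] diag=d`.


A = translate([-8.3, -10.1, 3.2]) sphere(r=11.9) → bbox [-20.2,-22,-8.7] .. [3.6,1.8,15.1]
B = cube([8.4, 9.9, 6.5]) → bbox [0,0,0] .. [8.4,9.9,6.5]
lo = A.lo+B.lo = [-20.2+0, -22+0, -8.7+0] = [-20.200,-22.000,-8.700]
hi = A.hi+B.hi = [3.6+8.4, 1.8+9.9, 15.1+6.5] = [12.000,11.700,21.600]
diag = √(32.2²+33.7²+30.3²) = √3090.62 = 55.593

min=[-20.200,-22.000,-8.700] max=[12.000,11.700,21.600] diag=55.593


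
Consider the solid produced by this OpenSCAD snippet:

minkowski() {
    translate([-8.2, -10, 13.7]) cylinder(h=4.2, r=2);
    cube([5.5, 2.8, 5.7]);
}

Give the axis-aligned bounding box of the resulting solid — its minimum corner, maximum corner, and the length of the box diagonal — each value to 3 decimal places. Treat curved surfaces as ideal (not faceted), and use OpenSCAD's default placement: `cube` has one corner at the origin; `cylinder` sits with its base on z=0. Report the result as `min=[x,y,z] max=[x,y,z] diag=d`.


min=[-10.200,-12.000,13.700] max=[-0.700,-5.200,23.600] diag=15.313

A = translate([-8.2, -10, 13.7]) cylinder(h=4.2, r=2) → bbox [-10.2,-12,13.7] .. [-6.2,-8,17.9]
B = cube([5.5, 2.8, 5.7]) → bbox [0,0,0] .. [5.5,2.8,5.7]
lo = A.lo+B.lo = [-10.2+0, -12+0, 13.7+0] = [-10.200,-12.000,13.700]
hi = A.hi+B.hi = [-6.2+5.5, -8+2.8, 17.9+5.7] = [-0.700,-5.200,23.600]
diag = √(9.5²+6.8²+9.9²) = √234.5 = 15.313


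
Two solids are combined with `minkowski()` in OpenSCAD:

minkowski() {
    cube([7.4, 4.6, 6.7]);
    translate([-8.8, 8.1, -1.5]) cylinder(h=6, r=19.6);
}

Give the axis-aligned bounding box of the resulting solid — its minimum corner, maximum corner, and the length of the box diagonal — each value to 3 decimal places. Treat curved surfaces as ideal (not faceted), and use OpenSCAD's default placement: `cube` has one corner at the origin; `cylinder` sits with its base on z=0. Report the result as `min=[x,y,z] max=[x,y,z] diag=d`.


min=[-28.400,-11.500,-1.500] max=[18.200,32.300,11.200] diag=65.202

A = translate([-8.8, 8.1, -1.5]) cylinder(h=6, r=19.6) → bbox [-28.4,-11.5,-1.5] .. [10.8,27.7,4.5]
B = cube([7.4, 4.6, 6.7]) → bbox [0,0,0] .. [7.4,4.6,6.7]
lo = A.lo+B.lo = [-28.4+0, -11.5+0, -1.5+0] = [-28.400,-11.500,-1.500]
hi = A.hi+B.hi = [10.8+7.4, 27.7+4.6, 4.5+6.7] = [18.200,32.300,11.200]
diag = √(46.6²+43.8²+12.7²) = √4251.29 = 65.202


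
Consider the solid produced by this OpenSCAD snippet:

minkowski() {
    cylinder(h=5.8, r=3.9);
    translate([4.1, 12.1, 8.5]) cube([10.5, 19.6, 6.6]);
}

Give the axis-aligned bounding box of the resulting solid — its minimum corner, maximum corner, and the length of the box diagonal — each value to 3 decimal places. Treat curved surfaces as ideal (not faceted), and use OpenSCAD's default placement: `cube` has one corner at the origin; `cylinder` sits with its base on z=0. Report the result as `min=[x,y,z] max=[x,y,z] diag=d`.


min=[0.200,8.200,8.500] max=[18.500,35.600,20.900] diag=35.205

A = translate([4.1, 12.1, 8.5]) cube([10.5, 19.6, 6.6]) → bbox [4.1,12.1,8.5] .. [14.6,31.7,15.1]
B = cylinder(h=5.8, r=3.9) → bbox [-3.9,-3.9,0] .. [3.9,3.9,5.8]
lo = A.lo+B.lo = [4.1-3.9, 12.1-3.9, 8.5+0] = [0.200,8.200,8.500]
hi = A.hi+B.hi = [14.6+3.9, 31.7+3.9, 15.1+5.8] = [18.500,35.600,20.900]
diag = √(18.3²+27.4²+12.4²) = √1239.41 = 35.205


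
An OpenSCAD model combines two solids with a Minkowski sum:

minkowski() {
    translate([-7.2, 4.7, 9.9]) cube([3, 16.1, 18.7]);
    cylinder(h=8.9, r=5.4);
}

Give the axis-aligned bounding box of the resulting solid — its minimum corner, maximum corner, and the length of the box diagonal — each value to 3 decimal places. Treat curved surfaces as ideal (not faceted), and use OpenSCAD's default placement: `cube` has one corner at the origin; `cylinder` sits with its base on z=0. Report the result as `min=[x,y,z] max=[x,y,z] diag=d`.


A = translate([-7.2, 4.7, 9.9]) cube([3, 16.1, 18.7]) → bbox [-7.2,4.7,9.9] .. [-4.2,20.8,28.6]
B = cylinder(h=8.9, r=5.4) → bbox [-5.4,-5.4,0] .. [5.4,5.4,8.9]
lo = A.lo+B.lo = [-7.2-5.4, 4.7-5.4, 9.9+0] = [-12.600,-0.700,9.900]
hi = A.hi+B.hi = [-4.2+5.4, 20.8+5.4, 28.6+8.9] = [1.200,26.200,37.500]
diag = √(13.8²+26.9²+27.6²) = √1675.81 = 40.937

min=[-12.600,-0.700,9.900] max=[1.200,26.200,37.500] diag=40.937


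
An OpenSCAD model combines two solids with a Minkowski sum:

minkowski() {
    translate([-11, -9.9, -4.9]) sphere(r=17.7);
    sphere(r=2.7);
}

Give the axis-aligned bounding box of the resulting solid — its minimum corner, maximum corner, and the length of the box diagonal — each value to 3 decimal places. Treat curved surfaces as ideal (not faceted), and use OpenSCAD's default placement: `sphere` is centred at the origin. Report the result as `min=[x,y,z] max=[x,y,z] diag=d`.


A = translate([-11, -9.9, -4.9]) sphere(r=17.7) → bbox [-28.7,-27.6,-22.6] .. [6.7,7.8,12.8]
B = sphere(r=2.7) → bbox [-2.7,-2.7,-2.7] .. [2.7,2.7,2.7]
lo = A.lo+B.lo = [-28.7-2.7, -27.6-2.7, -22.6-2.7] = [-31.400,-30.300,-25.300]
hi = A.hi+B.hi = [6.7+2.7, 7.8+2.7, 12.8+2.7] = [9.400,10.500,15.500]
diag = √(40.8²+40.8²+40.8²) = √4993.92 = 70.668

min=[-31.400,-30.300,-25.300] max=[9.400,10.500,15.500] diag=70.668


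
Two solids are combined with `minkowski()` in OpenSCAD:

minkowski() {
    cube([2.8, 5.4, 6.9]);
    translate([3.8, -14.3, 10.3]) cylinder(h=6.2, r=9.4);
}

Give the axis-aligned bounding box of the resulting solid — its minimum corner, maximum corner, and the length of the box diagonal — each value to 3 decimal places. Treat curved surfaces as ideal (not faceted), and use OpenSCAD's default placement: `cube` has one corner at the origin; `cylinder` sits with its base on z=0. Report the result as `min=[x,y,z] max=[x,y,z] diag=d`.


A = translate([3.8, -14.3, 10.3]) cylinder(h=6.2, r=9.4) → bbox [-5.6,-23.7,10.3] .. [13.2,-4.9,16.5]
B = cube([2.8, 5.4, 6.9]) → bbox [0,0,0] .. [2.8,5.4,6.9]
lo = A.lo+B.lo = [-5.6+0, -23.7+0, 10.3+0] = [-5.600,-23.700,10.300]
hi = A.hi+B.hi = [13.2+2.8, -4.9+5.4, 16.5+6.9] = [16.000,0.500,23.400]
diag = √(21.6²+24.2²+13.1²) = √1223.81 = 34.983

min=[-5.600,-23.700,10.300] max=[16.000,0.500,23.400] diag=34.983


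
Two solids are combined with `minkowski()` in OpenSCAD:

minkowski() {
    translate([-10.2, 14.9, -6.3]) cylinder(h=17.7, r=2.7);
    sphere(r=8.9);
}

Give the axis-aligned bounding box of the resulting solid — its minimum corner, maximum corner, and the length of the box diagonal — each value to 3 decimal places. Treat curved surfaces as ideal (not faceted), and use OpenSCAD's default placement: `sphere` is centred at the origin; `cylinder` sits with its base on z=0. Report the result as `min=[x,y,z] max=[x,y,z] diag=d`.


min=[-21.800,3.300,-15.200] max=[1.400,26.500,20.300] diag=48.340

A = translate([-10.2, 14.9, -6.3]) cylinder(h=17.7, r=2.7) → bbox [-12.9,12.2,-6.3] .. [-7.5,17.6,11.4]
B = sphere(r=8.9) → bbox [-8.9,-8.9,-8.9] .. [8.9,8.9,8.9]
lo = A.lo+B.lo = [-12.9-8.9, 12.2-8.9, -6.3-8.9] = [-21.800,3.300,-15.200]
hi = A.hi+B.hi = [-7.5+8.9, 17.6+8.9, 11.4+8.9] = [1.400,26.500,20.300]
diag = √(23.2²+23.2²+35.5²) = √2336.73 = 48.340


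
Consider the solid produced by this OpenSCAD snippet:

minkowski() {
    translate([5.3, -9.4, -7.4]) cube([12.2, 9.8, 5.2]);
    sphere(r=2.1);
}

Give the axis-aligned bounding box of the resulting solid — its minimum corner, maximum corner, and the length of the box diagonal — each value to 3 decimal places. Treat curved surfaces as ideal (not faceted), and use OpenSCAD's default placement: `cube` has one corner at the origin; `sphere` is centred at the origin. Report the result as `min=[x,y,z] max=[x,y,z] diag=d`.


min=[3.200,-11.500,-9.500] max=[19.600,2.500,-0.100] diag=23.523

A = translate([5.3, -9.4, -7.4]) cube([12.2, 9.8, 5.2]) → bbox [5.3,-9.4,-7.4] .. [17.5,0.4,-2.2]
B = sphere(r=2.1) → bbox [-2.1,-2.1,-2.1] .. [2.1,2.1,2.1]
lo = A.lo+B.lo = [5.3-2.1, -9.4-2.1, -7.4-2.1] = [3.200,-11.500,-9.500]
hi = A.hi+B.hi = [17.5+2.1, 0.4+2.1, -2.2+2.1] = [19.600,2.500,-0.100]
diag = √(16.4²+14²+9.4²) = √553.32 = 23.523


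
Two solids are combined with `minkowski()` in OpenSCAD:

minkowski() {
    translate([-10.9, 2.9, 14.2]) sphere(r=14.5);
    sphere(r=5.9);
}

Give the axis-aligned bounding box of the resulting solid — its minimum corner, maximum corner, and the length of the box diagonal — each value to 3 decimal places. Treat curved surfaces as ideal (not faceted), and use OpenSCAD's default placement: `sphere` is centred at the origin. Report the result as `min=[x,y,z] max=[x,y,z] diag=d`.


min=[-31.300,-17.500,-6.200] max=[9.500,23.300,34.600] diag=70.668

A = translate([-10.9, 2.9, 14.2]) sphere(r=14.5) → bbox [-25.4,-11.6,-0.3] .. [3.6,17.4,28.7]
B = sphere(r=5.9) → bbox [-5.9,-5.9,-5.9] .. [5.9,5.9,5.9]
lo = A.lo+B.lo = [-25.4-5.9, -11.6-5.9, -0.3-5.9] = [-31.300,-17.500,-6.200]
hi = A.hi+B.hi = [3.6+5.9, 17.4+5.9, 28.7+5.9] = [9.500,23.300,34.600]
diag = √(40.8²+40.8²+40.8²) = √4993.92 = 70.668


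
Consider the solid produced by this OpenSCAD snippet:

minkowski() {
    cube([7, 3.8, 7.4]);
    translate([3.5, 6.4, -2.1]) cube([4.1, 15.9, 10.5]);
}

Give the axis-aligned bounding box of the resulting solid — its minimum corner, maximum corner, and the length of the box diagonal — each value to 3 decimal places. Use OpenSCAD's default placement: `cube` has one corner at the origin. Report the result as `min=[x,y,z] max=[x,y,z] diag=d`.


min=[3.500,6.400,-2.100] max=[14.600,26.100,15.800] diag=28.839

A = translate([3.5, 6.4, -2.1]) cube([4.1, 15.9, 10.5]) → bbox [3.5,6.4,-2.1] .. [7.6,22.3,8.4]
B = cube([7, 3.8, 7.4]) → bbox [0,0,0] .. [7,3.8,7.4]
lo = A.lo+B.lo = [3.5+0, 6.4+0, -2.1+0] = [3.500,6.400,-2.100]
hi = A.hi+B.hi = [7.6+7, 22.3+3.8, 8.4+7.4] = [14.600,26.100,15.800]
diag = √(11.1²+19.7²+17.9²) = √831.71 = 28.839


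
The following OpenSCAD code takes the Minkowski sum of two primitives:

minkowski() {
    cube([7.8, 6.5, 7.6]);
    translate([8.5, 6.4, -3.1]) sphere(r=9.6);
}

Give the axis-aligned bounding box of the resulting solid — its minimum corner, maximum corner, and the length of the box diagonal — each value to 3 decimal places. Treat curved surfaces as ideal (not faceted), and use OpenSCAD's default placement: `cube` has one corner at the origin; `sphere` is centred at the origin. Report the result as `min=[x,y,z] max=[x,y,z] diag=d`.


min=[-1.100,-3.200,-12.700] max=[25.900,22.500,14.100] diag=45.910

A = translate([8.5, 6.4, -3.1]) sphere(r=9.6) → bbox [-1.1,-3.2,-12.7] .. [18.1,16,6.5]
B = cube([7.8, 6.5, 7.6]) → bbox [0,0,0] .. [7.8,6.5,7.6]
lo = A.lo+B.lo = [-1.1+0, -3.2+0, -12.7+0] = [-1.100,-3.200,-12.700]
hi = A.hi+B.hi = [18.1+7.8, 16+6.5, 6.5+7.6] = [25.900,22.500,14.100]
diag = √(27²+25.7²+26.8²) = √2107.73 = 45.910


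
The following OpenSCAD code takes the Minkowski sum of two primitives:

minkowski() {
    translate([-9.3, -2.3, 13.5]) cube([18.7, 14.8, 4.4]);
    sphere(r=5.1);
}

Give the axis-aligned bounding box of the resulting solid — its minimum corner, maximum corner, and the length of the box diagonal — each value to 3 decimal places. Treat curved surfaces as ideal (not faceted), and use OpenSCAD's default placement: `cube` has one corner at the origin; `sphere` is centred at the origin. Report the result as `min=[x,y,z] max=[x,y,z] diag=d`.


min=[-14.400,-7.400,8.400] max=[14.500,17.600,23.000] diag=40.907

A = translate([-9.3, -2.3, 13.5]) cube([18.7, 14.8, 4.4]) → bbox [-9.3,-2.3,13.5] .. [9.4,12.5,17.9]
B = sphere(r=5.1) → bbox [-5.1,-5.1,-5.1] .. [5.1,5.1,5.1]
lo = A.lo+B.lo = [-9.3-5.1, -2.3-5.1, 13.5-5.1] = [-14.400,-7.400,8.400]
hi = A.hi+B.hi = [9.4+5.1, 12.5+5.1, 17.9+5.1] = [14.500,17.600,23.000]
diag = √(28.9²+25²+14.6²) = √1673.37 = 40.907


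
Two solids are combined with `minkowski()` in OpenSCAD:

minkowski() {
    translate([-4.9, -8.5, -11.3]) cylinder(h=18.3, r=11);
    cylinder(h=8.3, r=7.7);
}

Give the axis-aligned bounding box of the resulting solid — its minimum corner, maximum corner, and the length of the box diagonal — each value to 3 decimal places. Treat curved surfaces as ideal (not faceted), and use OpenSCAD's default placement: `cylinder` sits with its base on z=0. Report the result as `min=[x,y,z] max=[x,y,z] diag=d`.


min=[-23.600,-27.200,-11.300] max=[13.800,10.200,15.300] diag=59.204

A = translate([-4.9, -8.5, -11.3]) cylinder(h=18.3, r=11) → bbox [-15.9,-19.5,-11.3] .. [6.1,2.5,7]
B = cylinder(h=8.3, r=7.7) → bbox [-7.7,-7.7,0] .. [7.7,7.7,8.3]
lo = A.lo+B.lo = [-15.9-7.7, -19.5-7.7, -11.3+0] = [-23.600,-27.200,-11.300]
hi = A.hi+B.hi = [6.1+7.7, 2.5+7.7, 7+8.3] = [13.800,10.200,15.300]
diag = √(37.4²+37.4²+26.6²) = √3505.08 = 59.204


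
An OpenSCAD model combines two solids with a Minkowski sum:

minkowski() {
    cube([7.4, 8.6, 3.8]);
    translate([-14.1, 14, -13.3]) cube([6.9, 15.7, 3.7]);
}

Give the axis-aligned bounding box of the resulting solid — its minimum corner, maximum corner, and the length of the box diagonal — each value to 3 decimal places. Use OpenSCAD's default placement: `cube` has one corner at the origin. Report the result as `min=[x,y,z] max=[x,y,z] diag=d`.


min=[-14.100,14.000,-13.300] max=[0.200,38.300,-5.800] diag=29.176

A = translate([-14.1, 14, -13.3]) cube([6.9, 15.7, 3.7]) → bbox [-14.1,14,-13.3] .. [-7.2,29.7,-9.6]
B = cube([7.4, 8.6, 3.8]) → bbox [0,0,0] .. [7.4,8.6,3.8]
lo = A.lo+B.lo = [-14.1+0, 14+0, -13.3+0] = [-14.100,14.000,-13.300]
hi = A.hi+B.hi = [-7.2+7.4, 29.7+8.6, -9.6+3.8] = [0.200,38.300,-5.800]
diag = √(14.3²+24.3²+7.5²) = √851.23 = 29.176


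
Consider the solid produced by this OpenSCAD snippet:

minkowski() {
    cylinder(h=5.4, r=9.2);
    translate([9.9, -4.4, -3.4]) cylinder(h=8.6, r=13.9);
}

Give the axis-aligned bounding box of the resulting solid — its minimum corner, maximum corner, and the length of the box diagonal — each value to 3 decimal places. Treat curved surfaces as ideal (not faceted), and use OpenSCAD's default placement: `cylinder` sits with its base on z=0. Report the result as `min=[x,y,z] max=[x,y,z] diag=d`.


min=[-13.200,-27.500,-3.400] max=[33.000,18.700,10.600] diag=66.820

A = translate([9.9, -4.4, -3.4]) cylinder(h=8.6, r=13.9) → bbox [-4,-18.3,-3.4] .. [23.8,9.5,5.2]
B = cylinder(h=5.4, r=9.2) → bbox [-9.2,-9.2,0] .. [9.2,9.2,5.4]
lo = A.lo+B.lo = [-4-9.2, -18.3-9.2, -3.4+0] = [-13.200,-27.500,-3.400]
hi = A.hi+B.hi = [23.8+9.2, 9.5+9.2, 5.2+5.4] = [33.000,18.700,10.600]
diag = √(46.2²+46.2²+14²) = √4464.88 = 66.820


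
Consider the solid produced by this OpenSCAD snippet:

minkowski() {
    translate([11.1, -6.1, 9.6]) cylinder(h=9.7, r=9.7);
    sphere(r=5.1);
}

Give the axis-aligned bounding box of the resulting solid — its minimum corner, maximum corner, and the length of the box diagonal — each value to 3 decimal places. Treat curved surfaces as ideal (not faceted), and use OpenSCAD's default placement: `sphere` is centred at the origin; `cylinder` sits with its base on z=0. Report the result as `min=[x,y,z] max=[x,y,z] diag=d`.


A = translate([11.1, -6.1, 9.6]) cylinder(h=9.7, r=9.7) → bbox [1.4,-15.8,9.6] .. [20.8,3.6,19.3]
B = sphere(r=5.1) → bbox [-5.1,-5.1,-5.1] .. [5.1,5.1,5.1]
lo = A.lo+B.lo = [1.4-5.1, -15.8-5.1, 9.6-5.1] = [-3.700,-20.900,4.500]
hi = A.hi+B.hi = [20.8+5.1, 3.6+5.1, 19.3+5.1] = [25.900,8.700,24.400]
diag = √(29.6²+29.6²+19.9²) = √2148.33 = 46.350

min=[-3.700,-20.900,4.500] max=[25.900,8.700,24.400] diag=46.350


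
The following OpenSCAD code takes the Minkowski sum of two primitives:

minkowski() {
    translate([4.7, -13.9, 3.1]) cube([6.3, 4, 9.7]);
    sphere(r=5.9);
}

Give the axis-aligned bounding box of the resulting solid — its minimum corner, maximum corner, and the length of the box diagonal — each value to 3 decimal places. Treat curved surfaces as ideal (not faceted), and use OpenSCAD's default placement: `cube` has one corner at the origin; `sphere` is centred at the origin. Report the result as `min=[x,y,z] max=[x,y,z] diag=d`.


min=[-1.200,-19.800,-2.800] max=[16.900,-4.000,18.700] diag=32.241

A = translate([4.7, -13.9, 3.1]) cube([6.3, 4, 9.7]) → bbox [4.7,-13.9,3.1] .. [11,-9.9,12.8]
B = sphere(r=5.9) → bbox [-5.9,-5.9,-5.9] .. [5.9,5.9,5.9]
lo = A.lo+B.lo = [4.7-5.9, -13.9-5.9, 3.1-5.9] = [-1.200,-19.800,-2.800]
hi = A.hi+B.hi = [11+5.9, -9.9+5.9, 12.8+5.9] = [16.900,-4.000,18.700]
diag = √(18.1²+15.8²+21.5²) = √1039.5 = 32.241


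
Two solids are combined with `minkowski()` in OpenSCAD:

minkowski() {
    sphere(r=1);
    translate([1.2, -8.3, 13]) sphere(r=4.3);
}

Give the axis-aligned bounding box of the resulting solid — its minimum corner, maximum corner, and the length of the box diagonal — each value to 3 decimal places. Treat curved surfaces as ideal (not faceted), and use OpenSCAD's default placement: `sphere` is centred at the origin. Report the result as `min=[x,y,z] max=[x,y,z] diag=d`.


A = translate([1.2, -8.3, 13]) sphere(r=4.3) → bbox [-3.1,-12.6,8.7] .. [5.5,-4,17.3]
B = sphere(r=1) → bbox [-1,-1,-1] .. [1,1,1]
lo = A.lo+B.lo = [-3.1-1, -12.6-1, 8.7-1] = [-4.100,-13.600,7.700]
hi = A.hi+B.hi = [5.5+1, -4+1, 17.3+1] = [6.500,-3.000,18.300]
diag = √(10.6²+10.6²+10.6²) = √337.08 = 18.360

min=[-4.100,-13.600,7.700] max=[6.500,-3.000,18.300] diag=18.360


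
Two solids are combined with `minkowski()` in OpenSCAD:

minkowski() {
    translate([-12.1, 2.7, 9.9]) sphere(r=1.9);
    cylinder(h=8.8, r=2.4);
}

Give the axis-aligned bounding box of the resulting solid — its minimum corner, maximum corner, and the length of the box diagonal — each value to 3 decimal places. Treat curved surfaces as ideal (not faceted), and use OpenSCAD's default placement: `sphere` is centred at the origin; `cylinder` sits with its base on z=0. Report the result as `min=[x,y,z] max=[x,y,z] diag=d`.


A = translate([-12.1, 2.7, 9.9]) sphere(r=1.9) → bbox [-14,0.8,8] .. [-10.2,4.6,11.8]
B = cylinder(h=8.8, r=2.4) → bbox [-2.4,-2.4,0] .. [2.4,2.4,8.8]
lo = A.lo+B.lo = [-14-2.4, 0.8-2.4, 8+0] = [-16.400,-1.600,8.000]
hi = A.hi+B.hi = [-10.2+2.4, 4.6+2.4, 11.8+8.8] = [-7.800,7.000,20.600]
diag = √(8.6²+8.6²+12.6²) = √306.68 = 17.512

min=[-16.400,-1.600,8.000] max=[-7.800,7.000,20.600] diag=17.512


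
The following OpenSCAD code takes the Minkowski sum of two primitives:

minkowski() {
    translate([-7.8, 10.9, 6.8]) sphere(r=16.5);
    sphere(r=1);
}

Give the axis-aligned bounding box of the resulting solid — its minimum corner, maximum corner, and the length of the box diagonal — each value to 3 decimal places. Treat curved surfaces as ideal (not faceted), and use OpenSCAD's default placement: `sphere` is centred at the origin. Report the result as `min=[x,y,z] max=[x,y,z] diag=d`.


min=[-25.300,-6.600,-10.700] max=[9.700,28.400,24.300] diag=60.622

A = translate([-7.8, 10.9, 6.8]) sphere(r=16.5) → bbox [-24.3,-5.6,-9.7] .. [8.7,27.4,23.3]
B = sphere(r=1) → bbox [-1,-1,-1] .. [1,1,1]
lo = A.lo+B.lo = [-24.3-1, -5.6-1, -9.7-1] = [-25.300,-6.600,-10.700]
hi = A.hi+B.hi = [8.7+1, 27.4+1, 23.3+1] = [9.700,28.400,24.300]
diag = √(35²+35²+35²) = √3675 = 60.622


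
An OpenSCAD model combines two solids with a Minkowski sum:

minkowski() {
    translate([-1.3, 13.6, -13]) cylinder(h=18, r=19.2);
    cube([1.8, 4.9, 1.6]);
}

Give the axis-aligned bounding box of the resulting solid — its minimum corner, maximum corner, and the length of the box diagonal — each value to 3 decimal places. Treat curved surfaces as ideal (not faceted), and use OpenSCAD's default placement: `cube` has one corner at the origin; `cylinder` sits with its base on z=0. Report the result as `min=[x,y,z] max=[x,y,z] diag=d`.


A = translate([-1.3, 13.6, -13]) cylinder(h=18, r=19.2) → bbox [-20.5,-5.6,-13] .. [17.9,32.8,5]
B = cube([1.8, 4.9, 1.6]) → bbox [0,0,0] .. [1.8,4.9,1.6]
lo = A.lo+B.lo = [-20.5+0, -5.6+0, -13+0] = [-20.500,-5.600,-13.000]
hi = A.hi+B.hi = [17.9+1.8, 32.8+4.9, 5+1.6] = [19.700,37.700,6.600]
diag = √(40.2²+43.3²+19.6²) = √3875.09 = 62.250

min=[-20.500,-5.600,-13.000] max=[19.700,37.700,6.600] diag=62.250


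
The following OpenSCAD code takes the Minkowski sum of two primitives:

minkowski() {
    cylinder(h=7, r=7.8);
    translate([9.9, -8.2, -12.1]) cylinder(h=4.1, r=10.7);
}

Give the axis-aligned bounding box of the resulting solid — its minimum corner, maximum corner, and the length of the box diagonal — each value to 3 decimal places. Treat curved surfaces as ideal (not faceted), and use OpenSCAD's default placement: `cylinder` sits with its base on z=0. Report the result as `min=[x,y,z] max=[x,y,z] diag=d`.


A = translate([9.9, -8.2, -12.1]) cylinder(h=4.1, r=10.7) → bbox [-0.8,-18.9,-12.1] .. [20.6,2.5,-8]
B = cylinder(h=7, r=7.8) → bbox [-7.8,-7.8,0] .. [7.8,7.8,7]
lo = A.lo+B.lo = [-0.8-7.8, -18.9-7.8, -12.1+0] = [-8.600,-26.700,-12.100]
hi = A.hi+B.hi = [20.6+7.8, 2.5+7.8, -8+7] = [28.400,10.300,-1.000]
diag = √(37²+37²+11.1²) = √2861.21 = 53.490

min=[-8.600,-26.700,-12.100] max=[28.400,10.300,-1.000] diag=53.490


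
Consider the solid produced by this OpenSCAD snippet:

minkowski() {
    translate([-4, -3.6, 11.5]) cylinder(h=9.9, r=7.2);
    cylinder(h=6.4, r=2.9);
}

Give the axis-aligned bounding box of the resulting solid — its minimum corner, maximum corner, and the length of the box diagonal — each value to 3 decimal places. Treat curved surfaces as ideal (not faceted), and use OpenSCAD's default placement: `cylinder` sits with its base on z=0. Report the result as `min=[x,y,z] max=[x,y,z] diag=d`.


A = translate([-4, -3.6, 11.5]) cylinder(h=9.9, r=7.2) → bbox [-11.2,-10.8,11.5] .. [3.2,3.6,21.4]
B = cylinder(h=6.4, r=2.9) → bbox [-2.9,-2.9,0] .. [2.9,2.9,6.4]
lo = A.lo+B.lo = [-11.2-2.9, -10.8-2.9, 11.5+0] = [-14.100,-13.700,11.500]
hi = A.hi+B.hi = [3.2+2.9, 3.6+2.9, 21.4+6.4] = [6.100,6.500,27.800]
diag = √(20.2²+20.2²+16.3²) = √1081.77 = 32.890

min=[-14.100,-13.700,11.500] max=[6.100,6.500,27.800] diag=32.890


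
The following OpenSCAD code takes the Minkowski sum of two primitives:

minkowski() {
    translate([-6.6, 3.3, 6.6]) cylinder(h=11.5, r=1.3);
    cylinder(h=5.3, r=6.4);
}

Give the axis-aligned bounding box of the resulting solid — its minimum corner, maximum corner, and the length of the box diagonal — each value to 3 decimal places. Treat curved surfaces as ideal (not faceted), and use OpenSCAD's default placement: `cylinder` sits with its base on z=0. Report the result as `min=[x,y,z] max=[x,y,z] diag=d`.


A = translate([-6.6, 3.3, 6.6]) cylinder(h=11.5, r=1.3) → bbox [-7.9,2,6.6] .. [-5.3,4.6,18.1]
B = cylinder(h=5.3, r=6.4) → bbox [-6.4,-6.4,0] .. [6.4,6.4,5.3]
lo = A.lo+B.lo = [-7.9-6.4, 2-6.4, 6.6+0] = [-14.300,-4.400,6.600]
hi = A.hi+B.hi = [-5.3+6.4, 4.6+6.4, 18.1+5.3] = [1.100,11.000,23.400]
diag = √(15.4²+15.4²+16.8²) = √756.56 = 27.506

min=[-14.300,-4.400,6.600] max=[1.100,11.000,23.400] diag=27.506


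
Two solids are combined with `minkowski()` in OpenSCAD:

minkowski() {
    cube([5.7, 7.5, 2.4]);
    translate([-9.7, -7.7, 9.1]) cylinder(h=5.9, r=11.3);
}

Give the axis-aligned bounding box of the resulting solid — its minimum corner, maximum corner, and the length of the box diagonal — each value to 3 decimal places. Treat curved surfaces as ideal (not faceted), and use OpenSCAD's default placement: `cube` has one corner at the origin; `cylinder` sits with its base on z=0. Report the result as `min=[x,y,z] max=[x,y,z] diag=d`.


A = translate([-9.7, -7.7, 9.1]) cylinder(h=5.9, r=11.3) → bbox [-21,-19,9.1] .. [1.6,3.6,15]
B = cube([5.7, 7.5, 2.4]) → bbox [0,0,0] .. [5.7,7.5,2.4]
lo = A.lo+B.lo = [-21+0, -19+0, 9.1+0] = [-21.000,-19.000,9.100]
hi = A.hi+B.hi = [1.6+5.7, 3.6+7.5, 15+2.4] = [7.300,11.100,17.400]
diag = √(28.3²+30.1²+8.3²) = √1775.79 = 42.140

min=[-21.000,-19.000,9.100] max=[7.300,11.100,17.400] diag=42.140


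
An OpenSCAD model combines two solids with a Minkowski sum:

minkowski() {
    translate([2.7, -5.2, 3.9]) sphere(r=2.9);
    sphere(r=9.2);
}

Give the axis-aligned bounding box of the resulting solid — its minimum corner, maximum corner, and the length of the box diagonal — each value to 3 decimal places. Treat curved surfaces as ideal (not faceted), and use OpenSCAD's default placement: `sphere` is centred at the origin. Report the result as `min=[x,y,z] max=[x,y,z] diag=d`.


A = translate([2.7, -5.2, 3.9]) sphere(r=2.9) → bbox [-0.2,-8.1,1] .. [5.6,-2.3,6.8]
B = sphere(r=9.2) → bbox [-9.2,-9.2,-9.2] .. [9.2,9.2,9.2]
lo = A.lo+B.lo = [-0.2-9.2, -8.1-9.2, 1-9.2] = [-9.400,-17.300,-8.200]
hi = A.hi+B.hi = [5.6+9.2, -2.3+9.2, 6.8+9.2] = [14.800,6.900,16.000]
diag = √(24.2²+24.2²+24.2²) = √1756.92 = 41.916

min=[-9.400,-17.300,-8.200] max=[14.800,6.900,16.000] diag=41.916


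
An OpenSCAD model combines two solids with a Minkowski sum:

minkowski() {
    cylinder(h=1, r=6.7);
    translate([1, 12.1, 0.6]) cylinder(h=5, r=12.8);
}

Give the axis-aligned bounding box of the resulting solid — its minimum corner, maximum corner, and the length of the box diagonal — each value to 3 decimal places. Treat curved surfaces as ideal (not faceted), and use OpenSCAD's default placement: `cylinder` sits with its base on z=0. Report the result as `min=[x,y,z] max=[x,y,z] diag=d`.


min=[-18.500,-7.400,0.600] max=[20.500,31.600,6.600] diag=55.480

A = translate([1, 12.1, 0.6]) cylinder(h=5, r=12.8) → bbox [-11.8,-0.7,0.6] .. [13.8,24.9,5.6]
B = cylinder(h=1, r=6.7) → bbox [-6.7,-6.7,0] .. [6.7,6.7,1]
lo = A.lo+B.lo = [-11.8-6.7, -0.7-6.7, 0.6+0] = [-18.500,-7.400,0.600]
hi = A.hi+B.hi = [13.8+6.7, 24.9+6.7, 5.6+1] = [20.500,31.600,6.600]
diag = √(39²+39²+6²) = √3078 = 55.480


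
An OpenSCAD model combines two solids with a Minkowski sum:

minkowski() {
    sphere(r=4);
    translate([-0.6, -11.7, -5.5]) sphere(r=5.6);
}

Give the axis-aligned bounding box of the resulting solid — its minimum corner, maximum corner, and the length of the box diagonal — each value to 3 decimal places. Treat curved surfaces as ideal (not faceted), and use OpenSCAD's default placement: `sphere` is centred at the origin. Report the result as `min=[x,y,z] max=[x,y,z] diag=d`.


A = translate([-0.6, -11.7, -5.5]) sphere(r=5.6) → bbox [-6.2,-17.3,-11.1] .. [5,-6.1,0.1]
B = sphere(r=4) → bbox [-4,-4,-4] .. [4,4,4]
lo = A.lo+B.lo = [-6.2-4, -17.3-4, -11.1-4] = [-10.200,-21.300,-15.100]
hi = A.hi+B.hi = [5+4, -6.1+4, 0.1+4] = [9.000,-2.100,4.100]
diag = √(19.2²+19.2²+19.2²) = √1105.92 = 33.255

min=[-10.200,-21.300,-15.100] max=[9.000,-2.100,4.100] diag=33.255


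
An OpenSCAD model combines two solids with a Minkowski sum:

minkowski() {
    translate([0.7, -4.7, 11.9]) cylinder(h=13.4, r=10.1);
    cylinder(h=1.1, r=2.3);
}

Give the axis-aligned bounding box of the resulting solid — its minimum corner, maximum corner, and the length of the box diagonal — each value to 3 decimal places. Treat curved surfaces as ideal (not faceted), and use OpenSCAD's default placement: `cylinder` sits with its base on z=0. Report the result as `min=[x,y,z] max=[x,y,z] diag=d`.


A = translate([0.7, -4.7, 11.9]) cylinder(h=13.4, r=10.1) → bbox [-9.4,-14.8,11.9] .. [10.8,5.4,25.3]
B = cylinder(h=1.1, r=2.3) → bbox [-2.3,-2.3,0] .. [2.3,2.3,1.1]
lo = A.lo+B.lo = [-9.4-2.3, -14.8-2.3, 11.9+0] = [-11.700,-17.100,11.900]
hi = A.hi+B.hi = [10.8+2.3, 5.4+2.3, 25.3+1.1] = [13.100,7.700,26.400]
diag = √(24.8²+24.8²+14.5²) = √1440.33 = 37.952

min=[-11.700,-17.100,11.900] max=[13.100,7.700,26.400] diag=37.952


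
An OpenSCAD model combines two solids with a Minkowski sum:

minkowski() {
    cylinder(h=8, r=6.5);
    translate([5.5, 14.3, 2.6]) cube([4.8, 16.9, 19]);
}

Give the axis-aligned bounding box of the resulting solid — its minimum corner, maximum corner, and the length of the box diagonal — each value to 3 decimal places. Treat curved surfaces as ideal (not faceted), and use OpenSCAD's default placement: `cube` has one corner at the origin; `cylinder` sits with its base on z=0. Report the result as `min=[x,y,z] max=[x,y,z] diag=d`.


min=[-1.000,7.800,2.600] max=[16.800,37.700,29.600] diag=44.044

A = translate([5.5, 14.3, 2.6]) cube([4.8, 16.9, 19]) → bbox [5.5,14.3,2.6] .. [10.3,31.2,21.6]
B = cylinder(h=8, r=6.5) → bbox [-6.5,-6.5,0] .. [6.5,6.5,8]
lo = A.lo+B.lo = [5.5-6.5, 14.3-6.5, 2.6+0] = [-1.000,7.800,2.600]
hi = A.hi+B.hi = [10.3+6.5, 31.2+6.5, 21.6+8] = [16.800,37.700,29.600]
diag = √(17.8²+29.9²+27²) = √1939.85 = 44.044


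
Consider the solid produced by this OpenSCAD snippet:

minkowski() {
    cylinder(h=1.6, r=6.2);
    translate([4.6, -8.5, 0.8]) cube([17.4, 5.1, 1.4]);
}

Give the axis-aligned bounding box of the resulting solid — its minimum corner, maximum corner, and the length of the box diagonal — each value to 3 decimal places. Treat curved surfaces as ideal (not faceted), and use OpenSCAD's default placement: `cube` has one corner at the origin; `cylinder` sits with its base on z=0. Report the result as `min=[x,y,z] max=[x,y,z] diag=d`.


A = translate([4.6, -8.5, 0.8]) cube([17.4, 5.1, 1.4]) → bbox [4.6,-8.5,0.8] .. [22,-3.4,2.2]
B = cylinder(h=1.6, r=6.2) → bbox [-6.2,-6.2,0] .. [6.2,6.2,1.6]
lo = A.lo+B.lo = [4.6-6.2, -8.5-6.2, 0.8+0] = [-1.600,-14.700,0.800]
hi = A.hi+B.hi = [22+6.2, -3.4+6.2, 2.2+1.6] = [28.200,2.800,3.800]
diag = √(29.8²+17.5²+3²) = √1203.29 = 34.688

min=[-1.600,-14.700,0.800] max=[28.200,2.800,3.800] diag=34.688


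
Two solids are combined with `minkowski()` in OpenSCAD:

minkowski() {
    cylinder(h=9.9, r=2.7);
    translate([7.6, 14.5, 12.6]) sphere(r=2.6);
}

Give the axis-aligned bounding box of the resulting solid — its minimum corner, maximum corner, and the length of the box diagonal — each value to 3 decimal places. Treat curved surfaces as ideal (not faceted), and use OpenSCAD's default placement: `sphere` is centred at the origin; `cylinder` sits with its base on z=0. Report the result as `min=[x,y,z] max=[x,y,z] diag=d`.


A = translate([7.6, 14.5, 12.6]) sphere(r=2.6) → bbox [5,11.9,10] .. [10.2,17.1,15.2]
B = cylinder(h=9.9, r=2.7) → bbox [-2.7,-2.7,0] .. [2.7,2.7,9.9]
lo = A.lo+B.lo = [5-2.7, 11.9-2.7, 10+0] = [2.300,9.200,10.000]
hi = A.hi+B.hi = [10.2+2.7, 17.1+2.7, 15.2+9.9] = [12.900,19.800,25.100]
diag = √(10.6²+10.6²+15.1²) = √452.73 = 21.277

min=[2.300,9.200,10.000] max=[12.900,19.800,25.100] diag=21.277


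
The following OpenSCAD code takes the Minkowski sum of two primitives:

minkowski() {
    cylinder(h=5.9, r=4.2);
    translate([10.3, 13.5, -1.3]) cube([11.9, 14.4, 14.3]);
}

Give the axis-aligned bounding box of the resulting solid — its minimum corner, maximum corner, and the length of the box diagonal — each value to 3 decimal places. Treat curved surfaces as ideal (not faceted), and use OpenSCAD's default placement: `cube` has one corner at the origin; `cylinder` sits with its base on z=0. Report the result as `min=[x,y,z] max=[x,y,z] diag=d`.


min=[6.100,9.300,-1.300] max=[26.400,32.100,18.900] diag=36.606

A = translate([10.3, 13.5, -1.3]) cube([11.9, 14.4, 14.3]) → bbox [10.3,13.5,-1.3] .. [22.2,27.9,13]
B = cylinder(h=5.9, r=4.2) → bbox [-4.2,-4.2,0] .. [4.2,4.2,5.9]
lo = A.lo+B.lo = [10.3-4.2, 13.5-4.2, -1.3+0] = [6.100,9.300,-1.300]
hi = A.hi+B.hi = [22.2+4.2, 27.9+4.2, 13+5.9] = [26.400,32.100,18.900]
diag = √(20.3²+22.8²+20.2²) = √1339.97 = 36.606


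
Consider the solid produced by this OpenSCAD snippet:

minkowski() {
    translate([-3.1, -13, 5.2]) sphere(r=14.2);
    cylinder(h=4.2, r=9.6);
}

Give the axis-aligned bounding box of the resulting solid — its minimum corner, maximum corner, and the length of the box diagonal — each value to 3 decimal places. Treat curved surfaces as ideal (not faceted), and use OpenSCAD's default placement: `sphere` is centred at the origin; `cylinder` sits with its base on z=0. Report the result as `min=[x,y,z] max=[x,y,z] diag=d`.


min=[-26.900,-36.800,-9.000] max=[20.700,10.800,23.600] diag=74.795

A = translate([-3.1, -13, 5.2]) sphere(r=14.2) → bbox [-17.3,-27.2,-9] .. [11.1,1.2,19.4]
B = cylinder(h=4.2, r=9.6) → bbox [-9.6,-9.6,0] .. [9.6,9.6,4.2]
lo = A.lo+B.lo = [-17.3-9.6, -27.2-9.6, -9+0] = [-26.900,-36.800,-9.000]
hi = A.hi+B.hi = [11.1+9.6, 1.2+9.6, 19.4+4.2] = [20.700,10.800,23.600]
diag = √(47.6²+47.6²+32.6²) = √5594.28 = 74.795


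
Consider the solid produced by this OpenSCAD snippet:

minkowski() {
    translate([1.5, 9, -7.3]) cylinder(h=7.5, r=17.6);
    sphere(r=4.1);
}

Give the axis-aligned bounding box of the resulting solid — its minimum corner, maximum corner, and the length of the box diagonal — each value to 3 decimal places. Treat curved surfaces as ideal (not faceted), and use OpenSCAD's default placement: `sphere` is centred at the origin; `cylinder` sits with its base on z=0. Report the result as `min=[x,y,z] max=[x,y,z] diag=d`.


min=[-20.200,-12.700,-11.400] max=[23.200,30.700,4.300] diag=63.353

A = translate([1.5, 9, -7.3]) cylinder(h=7.5, r=17.6) → bbox [-16.1,-8.6,-7.3] .. [19.1,26.6,0.2]
B = sphere(r=4.1) → bbox [-4.1,-4.1,-4.1] .. [4.1,4.1,4.1]
lo = A.lo+B.lo = [-16.1-4.1, -8.6-4.1, -7.3-4.1] = [-20.200,-12.700,-11.400]
hi = A.hi+B.hi = [19.1+4.1, 26.6+4.1, 0.2+4.1] = [23.200,30.700,4.300]
diag = √(43.4²+43.4²+15.7²) = √4013.61 = 63.353


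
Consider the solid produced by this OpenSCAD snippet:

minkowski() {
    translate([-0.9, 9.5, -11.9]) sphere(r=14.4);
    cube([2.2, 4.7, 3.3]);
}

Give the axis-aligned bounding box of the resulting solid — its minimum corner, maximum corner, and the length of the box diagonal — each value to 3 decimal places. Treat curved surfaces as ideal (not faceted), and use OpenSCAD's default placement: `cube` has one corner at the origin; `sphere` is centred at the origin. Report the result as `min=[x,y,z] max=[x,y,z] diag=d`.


A = translate([-0.9, 9.5, -11.9]) sphere(r=14.4) → bbox [-15.3,-4.9,-26.3] .. [13.5,23.9,2.5]
B = cube([2.2, 4.7, 3.3]) → bbox [0,0,0] .. [2.2,4.7,3.3]
lo = A.lo+B.lo = [-15.3+0, -4.9+0, -26.3+0] = [-15.300,-4.900,-26.300]
hi = A.hi+B.hi = [13.5+2.2, 23.9+4.7, 2.5+3.3] = [15.700,28.600,5.800]
diag = √(31²+33.5²+32.1²) = √3113.66 = 55.800

min=[-15.300,-4.900,-26.300] max=[15.700,28.600,5.800] diag=55.800


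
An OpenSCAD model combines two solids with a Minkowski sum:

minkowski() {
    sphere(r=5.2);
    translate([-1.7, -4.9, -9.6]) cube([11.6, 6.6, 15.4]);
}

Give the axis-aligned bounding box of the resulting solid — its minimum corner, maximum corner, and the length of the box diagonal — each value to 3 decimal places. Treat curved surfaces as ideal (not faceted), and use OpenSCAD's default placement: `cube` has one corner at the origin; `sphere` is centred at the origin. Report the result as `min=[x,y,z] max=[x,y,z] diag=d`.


A = translate([-1.7, -4.9, -9.6]) cube([11.6, 6.6, 15.4]) → bbox [-1.7,-4.9,-9.6] .. [9.9,1.7,5.8]
B = sphere(r=5.2) → bbox [-5.2,-5.2,-5.2] .. [5.2,5.2,5.2]
lo = A.lo+B.lo = [-1.7-5.2, -4.9-5.2, -9.6-5.2] = [-6.900,-10.100,-14.800]
hi = A.hi+B.hi = [9.9+5.2, 1.7+5.2, 5.8+5.2] = [15.100,6.900,11.000]
diag = √(22²+17²+25.8²) = √1438.64 = 37.929

min=[-6.900,-10.100,-14.800] max=[15.100,6.900,11.000] diag=37.929


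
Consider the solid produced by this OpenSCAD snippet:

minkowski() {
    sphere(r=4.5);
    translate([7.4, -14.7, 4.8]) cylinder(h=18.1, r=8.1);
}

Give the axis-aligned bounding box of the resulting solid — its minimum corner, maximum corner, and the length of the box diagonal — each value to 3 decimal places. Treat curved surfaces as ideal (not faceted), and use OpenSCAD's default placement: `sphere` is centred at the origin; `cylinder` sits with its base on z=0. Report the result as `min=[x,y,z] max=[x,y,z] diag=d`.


min=[-5.200,-27.300,0.300] max=[20.000,-2.100,27.400] diag=44.772

A = translate([7.4, -14.7, 4.8]) cylinder(h=18.1, r=8.1) → bbox [-0.7,-22.8,4.8] .. [15.5,-6.6,22.9]
B = sphere(r=4.5) → bbox [-4.5,-4.5,-4.5] .. [4.5,4.5,4.5]
lo = A.lo+B.lo = [-0.7-4.5, -22.8-4.5, 4.8-4.5] = [-5.200,-27.300,0.300]
hi = A.hi+B.hi = [15.5+4.5, -6.6+4.5, 22.9+4.5] = [20.000,-2.100,27.400]
diag = √(25.2²+25.2²+27.1²) = √2004.49 = 44.772


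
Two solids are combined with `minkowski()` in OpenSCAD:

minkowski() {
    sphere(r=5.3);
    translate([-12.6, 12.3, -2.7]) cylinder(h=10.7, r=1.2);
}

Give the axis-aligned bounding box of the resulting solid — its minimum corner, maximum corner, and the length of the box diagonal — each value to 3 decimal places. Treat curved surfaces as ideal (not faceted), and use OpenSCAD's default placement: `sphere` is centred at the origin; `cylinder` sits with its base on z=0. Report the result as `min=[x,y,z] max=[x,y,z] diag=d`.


min=[-19.100,5.800,-8.000] max=[-6.100,18.800,13.300] diag=28.137

A = translate([-12.6, 12.3, -2.7]) cylinder(h=10.7, r=1.2) → bbox [-13.8,11.1,-2.7] .. [-11.4,13.5,8]
B = sphere(r=5.3) → bbox [-5.3,-5.3,-5.3] .. [5.3,5.3,5.3]
lo = A.lo+B.lo = [-13.8-5.3, 11.1-5.3, -2.7-5.3] = [-19.100,5.800,-8.000]
hi = A.hi+B.hi = [-11.4+5.3, 13.5+5.3, 8+5.3] = [-6.100,18.800,13.300]
diag = √(13²+13²+21.3²) = √791.69 = 28.137


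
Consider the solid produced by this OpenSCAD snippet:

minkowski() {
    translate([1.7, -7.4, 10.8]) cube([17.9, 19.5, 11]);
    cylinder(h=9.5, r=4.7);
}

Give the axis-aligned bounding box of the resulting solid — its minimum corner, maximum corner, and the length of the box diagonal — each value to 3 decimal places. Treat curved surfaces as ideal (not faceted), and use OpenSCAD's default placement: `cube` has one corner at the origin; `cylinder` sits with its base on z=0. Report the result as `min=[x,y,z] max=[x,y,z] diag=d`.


A = translate([1.7, -7.4, 10.8]) cube([17.9, 19.5, 11]) → bbox [1.7,-7.4,10.8] .. [19.6,12.1,21.8]
B = cylinder(h=9.5, r=4.7) → bbox [-4.7,-4.7,0] .. [4.7,4.7,9.5]
lo = A.lo+B.lo = [1.7-4.7, -7.4-4.7, 10.8+0] = [-3.000,-12.100,10.800]
hi = A.hi+B.hi = [19.6+4.7, 12.1+4.7, 21.8+9.5] = [24.300,16.800,31.300]
diag = √(27.3²+28.9²+20.5²) = √2000.75 = 44.730

min=[-3.000,-12.100,10.800] max=[24.300,16.800,31.300] diag=44.730


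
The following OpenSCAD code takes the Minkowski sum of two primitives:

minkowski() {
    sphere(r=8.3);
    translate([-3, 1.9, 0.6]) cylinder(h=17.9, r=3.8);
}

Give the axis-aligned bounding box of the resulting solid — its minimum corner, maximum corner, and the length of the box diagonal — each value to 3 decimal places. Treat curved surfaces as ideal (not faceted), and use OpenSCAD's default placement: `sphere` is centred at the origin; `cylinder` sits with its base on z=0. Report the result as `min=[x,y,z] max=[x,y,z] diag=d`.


A = translate([-3, 1.9, 0.6]) cylinder(h=17.9, r=3.8) → bbox [-6.8,-1.9,0.6] .. [0.8,5.7,18.5]
B = sphere(r=8.3) → bbox [-8.3,-8.3,-8.3] .. [8.3,8.3,8.3]
lo = A.lo+B.lo = [-6.8-8.3, -1.9-8.3, 0.6-8.3] = [-15.100,-10.200,-7.700]
hi = A.hi+B.hi = [0.8+8.3, 5.7+8.3, 18.5+8.3] = [9.100,14.000,26.800]
diag = √(24.2²+24.2²+34.5²) = √2361.53 = 48.596

min=[-15.100,-10.200,-7.700] max=[9.100,14.000,26.800] diag=48.596
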